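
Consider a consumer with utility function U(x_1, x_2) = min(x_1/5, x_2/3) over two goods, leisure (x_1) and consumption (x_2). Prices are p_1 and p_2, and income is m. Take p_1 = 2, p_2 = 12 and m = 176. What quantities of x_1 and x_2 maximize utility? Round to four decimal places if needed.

With perfect complements, no substitution: consume in ratio x_1:x_2 = 5:3.
Budget: p_1·x_1 + p_2·(3/5)·x_1 = m, so (5·p_1 + 3·p_2)·x_1 = 5·m.
Demand: x_1*(p_1,p_2,m) = 5·m/(5·p_1 + 3·p_2), x_2* = 3·m/(5·p_1 + 3·p_2).
Here 5·2 + 3·12 = 46, giving x_1* = 19.1304 and x_2* = 11.4783.

x_1* = 19.1304, x_2* = 11.4783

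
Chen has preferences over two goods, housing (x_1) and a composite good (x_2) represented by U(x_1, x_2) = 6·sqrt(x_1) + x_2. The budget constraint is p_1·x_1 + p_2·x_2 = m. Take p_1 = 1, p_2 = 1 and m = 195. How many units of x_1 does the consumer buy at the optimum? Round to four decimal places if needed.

MU_x_1 = 3/√x_1, MU_x_2 = 1. Tangency: 3/√x_1 = p_1/p_2.
Solve: √x_1 = 3·p_2/p_1, so x_1*(p_1,p_2) = (3·p_2/p_1)², and x_2* = (m − p_1·x_1*)/p_2.
Plugging in: x_1* = (3·1/1)² = 9.

x_1* = 9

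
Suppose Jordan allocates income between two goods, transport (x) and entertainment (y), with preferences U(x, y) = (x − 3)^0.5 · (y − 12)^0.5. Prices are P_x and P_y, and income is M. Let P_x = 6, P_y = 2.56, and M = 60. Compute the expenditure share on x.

MRS = (y−12)/(x−3). Tangency with P_x/P_y gives y−12 = (P_x/P_y)·(x−3).
After buying the subsistence bundle (3, 12), a share 0.5 of the remaining income goes to x: x* = 3 + 0.5·(M − 3P_x − 12P_y)/P_x.
Discretionary income = 60 − 3·6 − 12·2.56 = 11.28; x* = 3 + 0.5·11.28/6 = 3.94; y* = 12 + 0.5·11.28/2.56 = 14.2031.
Expenditure on x: 6·3.94 = 23.64; share = 0.394.

share on x = 0.394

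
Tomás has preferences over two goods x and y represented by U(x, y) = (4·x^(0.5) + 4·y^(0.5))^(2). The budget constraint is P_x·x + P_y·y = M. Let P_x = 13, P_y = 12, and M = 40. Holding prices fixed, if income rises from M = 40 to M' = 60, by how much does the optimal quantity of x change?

Numerically y/x = 1.173611, so x* = 40/(13 + 12·1.173611) = 1.4769.
At M' = 60: x* = 2.2154. Change: 2.2154 − 1.4769 = 0.7385.

Δx* = 0.7385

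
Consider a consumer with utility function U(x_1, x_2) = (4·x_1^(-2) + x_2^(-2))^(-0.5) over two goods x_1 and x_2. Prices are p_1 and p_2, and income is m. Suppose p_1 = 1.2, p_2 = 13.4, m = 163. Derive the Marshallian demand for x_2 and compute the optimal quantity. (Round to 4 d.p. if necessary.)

x_2* = 9.2311

MRS = MU_x_1/MU_x_2 = 4·(x_2/x_1)^(3). Set equal to p_1/p_2.
Solve for the ratio: x_2/x_1 = [(1/4)·p_1/p_2]^(1/3).
Substitute x_2 = (x_2/x_1)·x_1 into the budget: x_1* = m/(p_1 + p_2·(x_2/x_1)).
Numerically x_2/x_1 = 0.281842, so x_1* = 163/(1.2 + 13.4·0.281842) = 32.7528 and x_2* = 0.281842·32.7528 = 9.2311.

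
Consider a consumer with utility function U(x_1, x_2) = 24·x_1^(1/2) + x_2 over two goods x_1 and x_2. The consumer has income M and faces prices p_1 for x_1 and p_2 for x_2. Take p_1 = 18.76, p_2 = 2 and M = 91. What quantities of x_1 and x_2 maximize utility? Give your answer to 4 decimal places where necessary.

x_1* = 1.6367, x_2* = 30.1482

Utility is quasi-linear in x_2; the FOC for x_1 is 12/√x_1 = p_1/p_2.
Thus x_1* = (12·p_2/p_1)² — independent of M — with the rest of income spent on x_2.
Plugging in: x_1* = (12·2/18.76)² = 1.6367, x_2* = 30.1482.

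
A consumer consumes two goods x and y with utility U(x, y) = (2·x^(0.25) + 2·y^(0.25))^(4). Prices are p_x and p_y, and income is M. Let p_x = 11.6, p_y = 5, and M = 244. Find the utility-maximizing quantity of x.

From the CES first-order condition, (y/x)^(0.75) = p_x/p_y.
Hence y/x = (p_x/p_y)^(1/(0.75)), i.e. raised to the 4/3 power.
Substitute y = (y/x)·x into the budget: x* = M/(p_x + p_y·(y/x)).
Numerically y/x = 3.071265, so x* = 244/(11.6 + 5·3.071265) = 9.0517.

x* = 9.0517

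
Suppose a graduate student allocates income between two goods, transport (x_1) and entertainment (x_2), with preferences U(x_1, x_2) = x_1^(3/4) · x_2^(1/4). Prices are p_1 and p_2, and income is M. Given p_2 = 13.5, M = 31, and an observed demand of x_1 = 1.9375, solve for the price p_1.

Tangency: MRS = 3·x_2/x_1 = p_1/p_2.
So 0.75·p_2·x_2 = 0.25·p_1·x_1; combined with the budget, a share 0.75 of income goes to x_1.
Demand: x_1*(p_1,p_2,M) = 0.75·M/p_1 and x_2* = 0.25·M/p_2.
Set x_1* = 1.9375 in the demand function and solve for p_1: p_1 = 12.

p_1 = 12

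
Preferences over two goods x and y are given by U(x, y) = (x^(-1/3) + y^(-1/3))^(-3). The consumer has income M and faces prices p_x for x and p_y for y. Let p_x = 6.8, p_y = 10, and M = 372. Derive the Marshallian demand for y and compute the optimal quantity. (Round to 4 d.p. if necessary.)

From the CES first-order condition, (y/x)^(4/3) = p_x/p_y.
Solve for the ratio: y/x = [p_x/p_y]^(0.75).
Substitute y = (y/x)·x into the budget: x* = M/(p_x + p_y·(y/x)).
Numerically y/x = 0.748827, so x* = 372/(6.8 + 10·0.748827) = 26.0353 and y* = 0.748827·26.0353 = 19.496.

y* = 19.496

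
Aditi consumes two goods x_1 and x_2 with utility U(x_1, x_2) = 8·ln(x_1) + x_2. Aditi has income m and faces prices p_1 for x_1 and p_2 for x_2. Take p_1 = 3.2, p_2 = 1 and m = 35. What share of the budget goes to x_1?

share on x_1 = 0.2286

MU_x_1 = 8/x_1, MU_x_2 = 1. Tangency: 8/x_1 = p_1/p_2.
So x_1*(p_1,p_2) = 8·p_2/p_1, independent of income; and x_2* = (m − 8·p_2)/p_2.
At the given prices: x_1* = 8·1/3.2 = 2.5, and x_2* = 27.
Expenditure on x_1: 3.2·2.5 = 8; share = 0.2286.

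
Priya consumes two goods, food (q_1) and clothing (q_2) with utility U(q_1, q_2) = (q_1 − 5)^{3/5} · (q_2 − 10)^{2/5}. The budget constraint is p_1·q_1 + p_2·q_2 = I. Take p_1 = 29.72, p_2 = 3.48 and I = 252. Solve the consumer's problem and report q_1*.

MRS = (3/2)·(q_2−10)/(q_1−5). Tangency with p_1/p_2 gives q_2−10 = (2/3)·(p_1/p_2)·(q_1−5).
Substituting into the budget: q_1* = 5 + 0.6·(I − 5·p_1 − 10·p_2)/p_1, and q_2* = 10 + 0.4·(…)/p_2.
Discretionary income = 252 − 5·29.72 − 10·3.48 = 68.6; q_1* = 5 + 0.6·68.6/29.72 = 6.3849.

q_1* = 6.3849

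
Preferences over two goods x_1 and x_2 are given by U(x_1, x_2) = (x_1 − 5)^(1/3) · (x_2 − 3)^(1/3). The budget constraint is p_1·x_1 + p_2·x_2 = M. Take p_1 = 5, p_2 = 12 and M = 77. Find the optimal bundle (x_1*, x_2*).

x_1* = 6.6, x_2* = 3.6667

This is Cobb-Douglas in (x_1−5, x_2−3): tangency gives 1/3·p_2·(x_2−3) = 1/3·p_1·(x_1−5).
Substituting into the budget: x_1* = 5 + 0.5·(M − 5·p_1 − 3·p_2)/p_1, and x_2* = 3 + 0.5·(…)/p_2.
Discretionary income = 77 − 5·5 − 3·12 = 16; x_1* = 5 + 0.5·16/5 = 6.6; x_2* = 3 + 0.5·16/12 = 3.6667.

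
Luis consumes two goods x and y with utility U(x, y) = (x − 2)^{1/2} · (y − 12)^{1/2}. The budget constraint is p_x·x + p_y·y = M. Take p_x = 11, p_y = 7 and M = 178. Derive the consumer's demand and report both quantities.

Let x' = x−2, y' = y−12. MRS = y'/x' = p_x/p_y.
After buying the subsistence bundle (2, 12), a share 0.5 of the remaining income goes to x: x* = 2 + 0.5·(M − 2p_x − 12p_y)/p_x.
Discretionary income = 178 − 2·11 − 12·7 = 72; x* = 2 + 0.5·72/11 = 5.2727; y* = 12 + 0.5·72/7 = 17.1429.

x* = 5.2727, y* = 17.1429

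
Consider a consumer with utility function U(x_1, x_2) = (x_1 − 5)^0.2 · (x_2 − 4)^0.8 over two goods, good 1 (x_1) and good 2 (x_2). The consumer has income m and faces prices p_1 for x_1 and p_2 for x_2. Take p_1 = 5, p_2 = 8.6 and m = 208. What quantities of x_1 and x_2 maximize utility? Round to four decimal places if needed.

x_1* = 10.944, x_2* = 17.8233

After buying the subsistence bundle (5, 4), a share 0.2 of the remaining income goes to x_1: x_1* = 5 + 0.2·(m − 5p_1 − 4p_2)/p_1.
Discretionary income = 208 − 5·5 − 4·8.6 = 148.6; x_1* = 5 + 0.2·148.6/5 = 10.944; x_2* = 4 + 0.8·148.6/8.6 = 17.8233.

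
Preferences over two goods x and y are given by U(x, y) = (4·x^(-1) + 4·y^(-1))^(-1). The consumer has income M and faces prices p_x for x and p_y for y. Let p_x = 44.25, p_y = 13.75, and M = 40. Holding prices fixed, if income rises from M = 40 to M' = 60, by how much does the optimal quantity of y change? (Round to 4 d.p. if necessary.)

MRS = MU_x/MU_y = (y/x)^(2). Set equal to p_x/p_y.
Hence y/x = (p_x/p_y)^(1/(2)), i.e. raised to the 0.5 power.
With the ratio pinned down, the budget gives x* = M/(p_x + p_y·(y/x)) and y* = (y/x)·x*.
Numerically y/x = 1.793929, so x* = 40/(44.25 + 13.75·1.793929) = 0.5804 and y* = 1.793929·0.5804 = 1.0412.
At M' = 60: y* = 1.5618. Change: 1.5618 − 1.0412 = 0.5206.

Δy* = 0.5206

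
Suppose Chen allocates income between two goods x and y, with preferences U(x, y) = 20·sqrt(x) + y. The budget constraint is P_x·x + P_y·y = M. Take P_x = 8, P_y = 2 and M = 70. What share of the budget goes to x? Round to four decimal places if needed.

share on x = 0.7143

Utility is quasi-linear in y; the FOC for x is 10/√x = P_x/P_y.
Thus x* = (10·P_y/P_x)² — independent of M — with the rest of income spent on y.
Plugging in: x* = (10·2/8)² = 6.25, y* = 10.
Expenditure on x: 8·6.25 = 50; share = 0.7143.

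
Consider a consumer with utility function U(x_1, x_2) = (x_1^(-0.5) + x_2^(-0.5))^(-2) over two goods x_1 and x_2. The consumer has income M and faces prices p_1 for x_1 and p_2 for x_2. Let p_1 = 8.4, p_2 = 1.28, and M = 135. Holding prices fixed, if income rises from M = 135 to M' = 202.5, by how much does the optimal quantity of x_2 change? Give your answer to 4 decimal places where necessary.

Δx_2* = 18.3602

MU_x_1 ∝ x_1^(-1.5), MU_x_2 ∝ x_2^(-1.5), so MRS = (x_2/x_1)^(1.5) = p_1/p_2.
Solve for the ratio: x_2/x_1 = [p_1/p_2]^(2/3).
Substitute x_2 = (x_2/x_1)·x_1 into the budget: x_1* = M/(p_1 + p_2·(x_2/x_1)).
Numerically x_2/x_1 = 3.505201, so x_1* = 135/(8.4 + 1.28·3.505201) = 10.476 and x_2* = 3.505201·10.476 = 36.7203.
At M' = 202.5: x_2* = 55.0805. Change: 55.0805 − 36.7203 = 18.3602.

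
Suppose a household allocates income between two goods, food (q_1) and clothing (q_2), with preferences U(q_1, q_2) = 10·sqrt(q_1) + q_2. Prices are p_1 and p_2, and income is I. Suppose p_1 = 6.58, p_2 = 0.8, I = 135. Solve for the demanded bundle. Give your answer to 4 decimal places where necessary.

q_1* = 0.3695, q_2* = 165.7105

Set MRS = p_1/p_2: 5·q_1^(−1/2) = p_1/p_2.
Thus q_1* = (5·p_2/p_1)² — independent of I — with the rest of income spent on q_2.
Plugging in: q_1* = (5·0.8/6.58)² = 0.3695, q_2* = 165.7105.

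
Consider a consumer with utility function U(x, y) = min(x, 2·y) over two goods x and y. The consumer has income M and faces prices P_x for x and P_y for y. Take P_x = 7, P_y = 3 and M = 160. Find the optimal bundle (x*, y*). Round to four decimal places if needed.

x* = 18.8235, y* = 9.4118

With perfect complements, no substitution: consume in ratio x:y = 2:1.
Budget: P_x·x + P_y·(1/2)·x = M, so (2·P_x + P_y)·x = 2·M.
Demand: x*(P_x,P_y,M) = 2·M/(2·P_x + P_y), y* = M/(2·P_x + P_y).
Here 2·7 + 3 = 17, giving x* = 18.8235 and y* = 9.4118.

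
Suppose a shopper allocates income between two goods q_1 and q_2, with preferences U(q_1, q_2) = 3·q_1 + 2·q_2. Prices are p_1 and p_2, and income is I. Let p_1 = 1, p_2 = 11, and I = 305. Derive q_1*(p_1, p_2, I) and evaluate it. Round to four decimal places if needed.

q_1* = 305

Perfect substitutes: compare marginal utility per dollar. 3/p_1 vs 2/p_2 → 3 vs 0.1818.
q_1 gives more utility per dollar, so spend all income on q_1: q_1* = I/p_1, q_2* = 0.
Numerically: q_1* = 305, q_2* = 0.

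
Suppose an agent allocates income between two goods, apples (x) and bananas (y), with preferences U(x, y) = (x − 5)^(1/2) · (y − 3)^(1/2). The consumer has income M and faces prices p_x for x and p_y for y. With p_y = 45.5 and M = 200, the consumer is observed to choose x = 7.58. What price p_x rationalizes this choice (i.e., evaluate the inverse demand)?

MRS = (y−3)/(x−5). Tangency with p_x/p_y gives y−3 = (p_x/p_y)·(x−5).
After buying the subsistence bundle (5, 3), a share 0.5 of the remaining income goes to x: x* = 5 + 0.5·(M − 5p_x − 3p_y)/p_x.
Set x* = 7.58 in the demand function and solve for p_x: p_x = 6.25.

p_x = 6.25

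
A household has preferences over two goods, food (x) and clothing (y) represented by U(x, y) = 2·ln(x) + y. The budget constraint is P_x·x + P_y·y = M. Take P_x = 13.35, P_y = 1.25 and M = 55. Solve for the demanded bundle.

Set MRS = P_x/P_y: (2/x)/1 = P_x/P_y.
So x*(P_x,P_y) = 2·P_y/P_x, independent of income; and y* = (M − 2·P_y)/P_y.
At the given prices: x* = 2·1.25/13.35 = 0.1873, and y* = 42.

x* = 0.1873, y* = 42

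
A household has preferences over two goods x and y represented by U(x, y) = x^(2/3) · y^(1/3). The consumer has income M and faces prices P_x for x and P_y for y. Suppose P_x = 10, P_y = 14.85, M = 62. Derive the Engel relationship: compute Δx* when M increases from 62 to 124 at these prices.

Δx* = 4.1333

Tangency: MRS = 2·y/x = P_x/P_y.
Rearranging, P_y·y = (1/2)·P_x·x. Substituting into the budget gives P_x·x·(1 + (1/2)) = M.
Demand: x*(P_x,P_y,M) = 2/3·M/P_x and y* = 1/3·M/P_y.
At P_x=10, P_y=14.85, M=62: x* = 2/3·62/10 = 4.1333.
At M' = 124: x* = 8.2667. Change: 8.2667 − 4.1333 = 4.1333.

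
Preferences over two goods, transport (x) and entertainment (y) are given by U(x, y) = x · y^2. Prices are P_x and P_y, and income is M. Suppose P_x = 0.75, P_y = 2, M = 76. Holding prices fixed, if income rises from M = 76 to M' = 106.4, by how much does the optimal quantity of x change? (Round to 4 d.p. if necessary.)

Tangency: MRS = (1/2)·y/x = P_x/P_y.
Rearranging, P_y·y = 2·P_x·x. Substituting into the budget gives P_x·x·(1 + 2) = M.
Demand: x*(P_x,P_y,M) = 1/3·M/P_x and y* = 2/3·M/P_y.
At P_x=0.75, P_y=2, M=76: x* = 1/3·76/0.75 = 33.7778.
At M' = 106.4: x* = 47.2889. Change: 47.2889 − 33.7778 = 13.5111.

Δx* = 13.5111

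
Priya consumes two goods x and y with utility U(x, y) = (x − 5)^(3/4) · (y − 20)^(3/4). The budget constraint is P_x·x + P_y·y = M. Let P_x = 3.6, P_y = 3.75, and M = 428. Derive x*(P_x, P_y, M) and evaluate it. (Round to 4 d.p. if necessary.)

x* = 51.5278

This is Cobb-Douglas in (x−5, y−20): tangency gives 0.75·P_y·(y−20) = 0.75·P_x·(x−5).
After buying the subsistence bundle (5, 20), a share 0.5 of the remaining income goes to x: x* = 5 + 0.5·(M − 5P_x − 20P_y)/P_x.
Discretionary income = 428 − 5·3.6 − 20·3.75 = 335; x* = 5 + 0.5·335/3.6 = 51.5278.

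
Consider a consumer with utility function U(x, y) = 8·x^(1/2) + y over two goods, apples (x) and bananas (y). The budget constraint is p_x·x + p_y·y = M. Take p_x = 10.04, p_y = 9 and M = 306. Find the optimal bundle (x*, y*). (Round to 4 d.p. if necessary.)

Set MRS = p_x/p_y: 4·x^(−1/2) = p_x/p_y.
Thus x* = (4·p_y/p_x)² — independent of M — with the rest of income spent on y.
Plugging in: x* = (4·9/10.04)² = 12.8569, y* = 19.6574.

x* = 12.8569, y* = 19.6574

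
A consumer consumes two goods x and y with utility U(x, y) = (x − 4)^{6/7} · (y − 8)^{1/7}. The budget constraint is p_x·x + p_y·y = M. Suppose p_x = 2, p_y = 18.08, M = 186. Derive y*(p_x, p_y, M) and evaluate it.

Let x' = x−4, y' = y−8. MRS = 6·y'/x' = p_x/p_y.
After buying the subsistence bundle (4, 8), a share 6/7 of the remaining income goes to x: x* = 4 + 6/7·(M − 4p_x − 8p_y)/p_x.
Discretionary income = 186 − 4·2 − 8·18.08 = 33.36; y* = 8 + 1/7·33.36/18.08 = 8.2636.

y* = 8.2636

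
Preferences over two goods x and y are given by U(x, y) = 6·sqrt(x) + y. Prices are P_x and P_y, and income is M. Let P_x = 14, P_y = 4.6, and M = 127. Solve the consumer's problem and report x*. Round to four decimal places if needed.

x* = 0.9716

Utility is quasi-linear in y; the FOC for x is 3/√x = P_x/P_y.
Thus x* = (3·P_y/P_x)² — independent of M — with the rest of income spent on y.
Plugging in: x* = (3·4.6/14)² = 0.9716.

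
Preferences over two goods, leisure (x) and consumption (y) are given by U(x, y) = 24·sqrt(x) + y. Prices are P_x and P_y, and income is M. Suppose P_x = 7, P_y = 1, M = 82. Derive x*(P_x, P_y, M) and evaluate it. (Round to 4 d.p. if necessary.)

Solve: √x = 12·P_y/P_x, so x*(P_x,P_y) = (12·P_y/P_x)², and y* = (M − P_x·x*)/P_y.
Plugging in: x* = (12·1/7)² = 2.9388.

x* = 2.9388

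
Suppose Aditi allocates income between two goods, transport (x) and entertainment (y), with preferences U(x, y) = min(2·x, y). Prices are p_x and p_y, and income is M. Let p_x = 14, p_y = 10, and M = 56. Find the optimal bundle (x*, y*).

With perfect complements, no substitution: consume in ratio x:y = 1:2.
Budget: p_x·x + p_y·2·x = M, so (p_x + 2·p_y)·x = M.
Demand: x*(p_x,p_y,M) = M/(p_x + 2·p_y), y* = 2·M/(p_x + 2·p_y).
Here 14 + 2·10 = 34, giving x* = 1.6471 and y* = 3.2941.

x* = 1.6471, y* = 3.2941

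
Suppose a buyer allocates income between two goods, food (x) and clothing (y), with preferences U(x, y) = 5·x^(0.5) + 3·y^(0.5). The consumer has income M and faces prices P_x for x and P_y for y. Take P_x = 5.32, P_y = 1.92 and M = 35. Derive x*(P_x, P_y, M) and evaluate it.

MU_x ∝ 5·x^(-0.5), MU_y ∝ 3·y^(-0.5), so MRS = (5/3)·(y/x)^(0.5) = P_x/P_y.
Hence y/x = ((3/5)·P_x/P_y)^(1/(0.5)), i.e. raised to the 2 power.
With the ratio pinned down, the budget gives x* = M/(P_x + P_y·(y/x)) and y* = (y/x)·x*.
Numerically y/x = 2.763906, so x* = 35/(5.32 + 1.92·2.763906) = 3.2936.

x* = 3.2936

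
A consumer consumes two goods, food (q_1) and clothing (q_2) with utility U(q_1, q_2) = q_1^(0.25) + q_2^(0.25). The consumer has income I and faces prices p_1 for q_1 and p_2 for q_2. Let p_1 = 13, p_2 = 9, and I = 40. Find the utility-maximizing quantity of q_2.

MU_q_1 ∝ q_1^(-0.75), MU_q_2 ∝ q_2^(-0.75), so MRS = (q_2/q_1)^(0.75) = p_1/p_2.
Hence q_2/q_1 = (p_1/p_2)^(1/(0.75)), i.e. raised to the 4/3 power.
Substitute q_2 = (q_2/q_1)·q_1 into the budget: q_1* = I/(p_1 + p_2·(q_2/q_1)).
Numerically q_2/q_1 = 1.632806, so q_1* = 40/(13 + 9·1.632806) = 1.4443 and q_2* = 1.632806·1.4443 = 2.3582.

q_2* = 2.3582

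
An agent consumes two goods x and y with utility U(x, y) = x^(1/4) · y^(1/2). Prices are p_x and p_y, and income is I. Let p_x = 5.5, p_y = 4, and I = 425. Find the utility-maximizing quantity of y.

y* = 70.8333

Demand: x*(p_x,p_y,I) = 1/3·I/p_x and y* = 2/3·I/p_y.
At p_x=5.5, p_y=4, I=425: y* = 2/3·425/4 = 70.8333.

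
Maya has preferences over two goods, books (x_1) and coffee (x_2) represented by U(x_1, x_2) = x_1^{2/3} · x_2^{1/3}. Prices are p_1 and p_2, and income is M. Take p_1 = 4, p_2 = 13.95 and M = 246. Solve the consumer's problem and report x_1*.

x_1* = 41

Demand: x_1*(p_1,p_2,M) = 2/3·M/p_1 and x_2* = 1/3·M/p_2.
At p_1=4, p_2=13.95, M=246: x_1* = 2/3·246/4 = 41.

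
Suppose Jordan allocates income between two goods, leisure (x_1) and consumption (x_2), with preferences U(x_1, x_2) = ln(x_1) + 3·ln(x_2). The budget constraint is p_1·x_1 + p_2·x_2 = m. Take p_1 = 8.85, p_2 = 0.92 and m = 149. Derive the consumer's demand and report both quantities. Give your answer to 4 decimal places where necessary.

x_1* = 4.209, x_2* = 121.4674

MU_x_1/MU_x_2 = (x_2)/(3·x_1); tangency sets this equal to p_1/p_2.
Rearranging, p_2·x_2 = 3·p_1·x_1. Substituting into the budget gives p_1·x_1·(1 + 3) = m.
Demand: x_1*(p_1,p_2,m) = 0.25·m/p_1 and x_2* = 0.75·m/p_2.
At p_1=8.85, p_2=0.92, m=149: x_1* = 0.25·149/8.85 = 4.209, x_2* = 121.4674.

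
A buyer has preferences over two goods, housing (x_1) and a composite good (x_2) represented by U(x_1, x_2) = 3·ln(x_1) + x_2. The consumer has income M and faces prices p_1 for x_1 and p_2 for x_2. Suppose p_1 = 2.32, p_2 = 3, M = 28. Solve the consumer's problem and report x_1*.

x_1* = 3.8793

MU_x_1 = 3/x_1, MU_x_2 = 1. Tangency: 3/x_1 = p_1/p_2.
So x_1*(p_1,p_2) = 3·p_2/p_1, independent of income; and x_2* = (M − 3·p_2)/p_2.
At the given prices: x_1* = 3·3/2.32 = 3.8793.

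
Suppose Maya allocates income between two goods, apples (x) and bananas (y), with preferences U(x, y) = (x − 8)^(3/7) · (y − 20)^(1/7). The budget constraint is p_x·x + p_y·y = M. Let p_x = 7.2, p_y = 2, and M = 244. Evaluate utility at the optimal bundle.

V = 4.8693

After buying the subsistence bundle (8, 20), a share 0.75 of the remaining income goes to x: x* = 8 + 0.75·(M − 8p_x − 20p_y)/p_x.
Discretionary income = 244 − 8·7.2 − 20·2 = 146.4; x* = 8 + 0.75·146.4/7.2 = 23.25; y* = 20 + 0.25·146.4/2 = 38.3.
Utility at the optimum: U(23.25, 38.3) = 4.8693.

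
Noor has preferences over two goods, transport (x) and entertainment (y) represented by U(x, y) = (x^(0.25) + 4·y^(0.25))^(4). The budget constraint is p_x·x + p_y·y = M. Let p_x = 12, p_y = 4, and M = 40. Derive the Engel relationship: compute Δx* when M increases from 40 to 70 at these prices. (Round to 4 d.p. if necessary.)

Δx* = 0.2461

From the CES first-order condition, (1/4)·(y/x)^(0.75) = p_x/p_y.
Solve for the ratio: y/x = [4·p_x/p_y]^(4/3).
Substitute y = (y/x)·x into the budget: x* = M/(p_x + p_y·(y/x)).
Numerically y/x = 27.473142, so x* = 40/(12 + 4·27.473142) = 0.3282.
At M' = 70: x* = 0.5743. Change: 0.5743 − 0.3282 = 0.2461.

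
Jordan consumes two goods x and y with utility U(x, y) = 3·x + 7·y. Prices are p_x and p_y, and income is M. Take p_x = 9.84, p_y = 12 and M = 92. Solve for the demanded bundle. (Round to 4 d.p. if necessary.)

Perfect substitutes: compare marginal utility per dollar. 3/p_x vs 7/p_y → 0.3049 vs 0.5833.
y gives more utility per dollar, so spend all income on y: y* = M/p_y, x* = 0.
Numerically: x* = 0, y* = 7.6667.

x* = 0, y* = 7.6667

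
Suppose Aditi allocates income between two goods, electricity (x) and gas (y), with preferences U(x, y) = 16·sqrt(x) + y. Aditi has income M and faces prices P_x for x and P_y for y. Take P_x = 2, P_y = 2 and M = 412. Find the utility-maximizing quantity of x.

Solve: √x = 8·P_y/P_x, so x*(P_x,P_y) = (8·P_y/P_x)², and y* = (M − P_x·x*)/P_y.
Plugging in: x* = (8·2/2)² = 64.

x* = 64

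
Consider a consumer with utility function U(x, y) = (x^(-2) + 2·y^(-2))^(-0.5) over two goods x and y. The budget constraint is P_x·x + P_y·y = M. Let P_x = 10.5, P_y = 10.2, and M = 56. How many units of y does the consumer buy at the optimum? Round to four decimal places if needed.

y* = 3.0346

MRS = MU_x/MU_y = (1/2)·(y/x)^(3). Set equal to P_x/P_y.
Hence y/x = (2·P_x/P_y)^(1/(3)), i.e. raised to the 1/3 power.
With the ratio pinned down, the budget gives x* = M/(P_x + P_y·(y/x)) and y* = (y/x)·x*.
Numerically y/x = 1.272154, so x* = 56/(10.5 + 10.2·1.272154) = 2.3854 and y* = 1.272154·2.3854 = 3.0346.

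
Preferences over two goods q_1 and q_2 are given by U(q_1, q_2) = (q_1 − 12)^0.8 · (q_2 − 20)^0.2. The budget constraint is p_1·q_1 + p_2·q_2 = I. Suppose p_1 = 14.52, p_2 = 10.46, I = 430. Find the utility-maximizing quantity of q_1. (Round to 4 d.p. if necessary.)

After buying the subsistence bundle (12, 20), a share 0.8 of the remaining income goes to q_1: q_1* = 12 + 0.8·(I − 12p_1 − 20p_2)/p_1.
Discretionary income = 430 − 12·14.52 − 20·10.46 = 46.56; q_1* = 12 + 0.8·46.56/14.52 = 14.5653.

q_1* = 14.5653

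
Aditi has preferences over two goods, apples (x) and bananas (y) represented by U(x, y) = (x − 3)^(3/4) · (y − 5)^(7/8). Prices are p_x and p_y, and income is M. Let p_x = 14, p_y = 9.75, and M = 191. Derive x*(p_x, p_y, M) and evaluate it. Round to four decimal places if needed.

x* = 6.3049

After buying the subsistence bundle (3, 5), a share 6/13 of the remaining income goes to x: x* = 3 + 6/13·(M − 3p_x − 5p_y)/p_x.
Discretionary income = 191 − 3·14 − 5·9.75 = 100.25; x* = 3 + 6/13·100.25/14 = 6.3049.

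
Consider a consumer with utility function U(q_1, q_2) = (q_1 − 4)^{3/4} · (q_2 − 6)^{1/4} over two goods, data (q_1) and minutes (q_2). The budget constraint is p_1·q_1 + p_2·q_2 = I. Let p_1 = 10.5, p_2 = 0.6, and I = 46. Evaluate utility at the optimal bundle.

V = 0.0444

MRS = 3·(q_2−6)/(q_1−4). Tangency with p_1/p_2 gives q_2−6 = (1/3)·(p_1/p_2)·(q_1−4).
After buying the subsistence bundle (4, 6), a share 0.75 of the remaining income goes to q_1: q_1* = 4 + 0.75·(I − 4p_1 − 6p_2)/p_1.
Discretionary income = 46 − 4·10.5 − 6·0.6 = 0.4; q_1* = 4 + 0.75·0.4/10.5 = 4.0286; q_2* = 6 + 0.25·0.4/0.6 = 6.1667.
Utility at the optimum: U(4.0286, 6.1667) = 0.0444.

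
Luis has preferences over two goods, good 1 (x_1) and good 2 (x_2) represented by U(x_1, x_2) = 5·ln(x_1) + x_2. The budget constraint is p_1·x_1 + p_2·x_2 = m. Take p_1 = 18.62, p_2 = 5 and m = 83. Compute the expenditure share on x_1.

Set MRS = p_1/p_2: (5/x_1)/1 = p_1/p_2.
So x_1*(p_1,p_2) = 5·p_2/p_1, independent of income; and x_2* = (m − 5·p_2)/p_2.
At the given prices: x_1* = 5·5/18.62 = 1.3426, and x_2* = 11.6.
Expenditure on x_1: 18.62·1.3426 = 25; share = 0.3012.

share on x_1 = 0.3012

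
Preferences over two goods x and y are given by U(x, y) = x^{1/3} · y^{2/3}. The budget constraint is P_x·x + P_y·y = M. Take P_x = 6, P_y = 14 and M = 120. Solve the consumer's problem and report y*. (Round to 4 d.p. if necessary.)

y* = 5.7143

The MRS is (1/2)·y/x. Set MRS = P_x/P_y.
So 1/3·P_y·y = 2/3·P_x·x; combined with the budget, a share 1/3 of income goes to x.
Demand: x*(P_x,P_y,M) = 1/3·M/P_x and y* = 2/3·M/P_y.
At P_x=6, P_y=14, M=120: y* = 2/3·120/14 = 5.7143.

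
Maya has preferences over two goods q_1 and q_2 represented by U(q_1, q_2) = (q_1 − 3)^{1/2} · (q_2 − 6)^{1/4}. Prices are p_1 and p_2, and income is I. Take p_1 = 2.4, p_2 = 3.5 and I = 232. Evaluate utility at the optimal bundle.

V = 15.7926

This is Cobb-Douglas in (q_1−3, q_2−6): tangency gives 0.5·p_2·(q_2−6) = 0.25·p_1·(q_1−3).
After buying the subsistence bundle (3, 6), a share 2/3 of the remaining income goes to q_1: q_1* = 3 + 2/3·(I − 3p_1 − 6p_2)/p_1.
Discretionary income = 232 − 3·2.4 − 6·3.5 = 203.8; q_1* = 3 + 2/3·203.8/2.4 = 59.6111; q_2* = 6 + 1/3·203.8/3.5 = 25.4095.
Utility at the optimum: U(59.6111, 25.4095) = 15.7926.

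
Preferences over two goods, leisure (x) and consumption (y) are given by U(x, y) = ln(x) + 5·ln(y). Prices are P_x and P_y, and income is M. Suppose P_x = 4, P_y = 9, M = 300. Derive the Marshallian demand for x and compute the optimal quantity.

MU_x/MU_y = (y)/(5·x); tangency sets this equal to P_x/P_y.
So P_y·y = 5·P_x·x; combined with the budget, a share 1/6 of income goes to x.
Demand: x*(P_x,P_y,M) = 1/6·M/P_x and y* = 5/6·M/P_y.
At P_x=4, P_y=9, M=300: x* = 1/6·300/4 = 12.5.

x* = 12.5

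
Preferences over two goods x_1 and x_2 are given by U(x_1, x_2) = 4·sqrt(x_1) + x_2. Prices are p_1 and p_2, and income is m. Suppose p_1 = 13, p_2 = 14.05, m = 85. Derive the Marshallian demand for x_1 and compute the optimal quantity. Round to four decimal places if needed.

MU_x_1 = 2/√x_1, MU_x_2 = 1. Tangency: 2/√x_1 = p_1/p_2.
Solve: √x_1 = 2·p_2/p_1, so x_1*(p_1,p_2) = (2·p_2/p_1)², and x_2* = (m − p_1·x_1*)/p_2.
Plugging in: x_1* = (2·14.05/13)² = 4.6722.

x_1* = 4.6722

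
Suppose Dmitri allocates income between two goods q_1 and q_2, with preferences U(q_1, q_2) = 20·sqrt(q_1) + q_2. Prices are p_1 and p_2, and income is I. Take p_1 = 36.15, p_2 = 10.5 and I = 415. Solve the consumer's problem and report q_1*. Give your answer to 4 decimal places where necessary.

q_1* = 8.4365

Set MRS = p_1/p_2: 10·q_1^(−1/2) = p_1/p_2.
Thus q_1* = (10·p_2/p_1)² — independent of I — with the rest of income spent on q_2.
Plugging in: q_1* = (10·10.5/36.15)² = 8.4365.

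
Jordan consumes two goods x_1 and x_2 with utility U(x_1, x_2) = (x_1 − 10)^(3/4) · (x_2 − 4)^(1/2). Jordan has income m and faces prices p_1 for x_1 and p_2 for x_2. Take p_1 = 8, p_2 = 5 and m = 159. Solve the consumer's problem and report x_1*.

x_1* = 14.425

This is Cobb-Douglas in (x_1−10, x_2−4): tangency gives 0.75·p_2·(x_2−4) = 0.5·p_1·(x_1−10).
Substituting into the budget: x_1* = 10 + 0.6·(m − 10·p_1 − 4·p_2)/p_1, and x_2* = 4 + 0.4·(…)/p_2.
Discretionary income = 159 − 10·8 − 4·5 = 59; x_1* = 10 + 0.6·59/8 = 14.425.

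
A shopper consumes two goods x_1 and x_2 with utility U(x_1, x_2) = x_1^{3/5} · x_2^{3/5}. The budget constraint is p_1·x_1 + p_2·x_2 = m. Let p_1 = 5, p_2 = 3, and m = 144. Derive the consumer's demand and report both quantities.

x_1* = 14.4, x_2* = 24

Tangency: MRS = x_2/x_1 = p_1/p_2.
Rearranging, p_2·x_2 = p_1·x_1. Substituting into the budget gives p_1·x_1·(1 + 1) = m.
Demand: x_1*(p_1,p_2,m) = 0.5·m/p_1 and x_2* = 0.5·m/p_2.
At p_1=5, p_2=3, m=144: x_1* = 0.5·144/5 = 14.4, x_2* = 24.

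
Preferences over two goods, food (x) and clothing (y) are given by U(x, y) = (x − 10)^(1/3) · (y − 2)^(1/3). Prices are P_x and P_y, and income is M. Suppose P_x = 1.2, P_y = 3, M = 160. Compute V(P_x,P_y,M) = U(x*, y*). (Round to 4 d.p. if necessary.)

MRS = (y−2)/(x−10). Tangency with P_x/P_y gives y−2 = (P_x/P_y)·(x−10).
After buying the subsistence bundle (10, 2), a share 0.5 of the remaining income goes to x: x* = 10 + 0.5·(M − 10P_x − 2P_y)/P_x.
Discretionary income = 160 − 10·1.2 − 2·3 = 142; x* = 10 + 0.5·142/1.2 = 69.1667; y* = 2 + 0.5·142/3 = 25.6667.
Utility at the optimum: U(69.1667, 25.6667) = 11.1876.

V = 11.1876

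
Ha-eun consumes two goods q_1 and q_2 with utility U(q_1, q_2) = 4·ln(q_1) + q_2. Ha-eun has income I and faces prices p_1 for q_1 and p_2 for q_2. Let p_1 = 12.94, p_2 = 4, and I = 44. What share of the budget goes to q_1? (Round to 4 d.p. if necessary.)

So q_1*(p_1,p_2) = 4·p_2/p_1, independent of income; and q_2* = (I − 4·p_2)/p_2.
At the given prices: q_1* = 4·4/12.94 = 1.2365, and q_2* = 7.
Expenditure on q_1: 12.94·1.2365 = 16; share = 0.3636.

share on q_1 = 0.3636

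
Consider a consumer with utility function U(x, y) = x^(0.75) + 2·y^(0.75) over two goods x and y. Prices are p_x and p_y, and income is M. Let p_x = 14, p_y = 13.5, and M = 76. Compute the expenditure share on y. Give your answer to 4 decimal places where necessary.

share on y = 0.9469

From the CES first-order condition, (1/2)·(y/x)^(0.25) = p_x/p_y.
Hence y/x = (2·p_x/p_y)^(1/(0.25)), i.e. raised to the 4 power.
Substitute y = (y/x)·x into the budget: x* = M/(p_x + p_y·(y/x)).
Numerically y/x = 18.505339, so x* = 76/(14 + 13.5·18.505339) = 0.2881 and y* = 18.505339·0.2881 = 5.3309.
Expenditure on y: 13.5·5.3309 = 71.967; share = 0.9469.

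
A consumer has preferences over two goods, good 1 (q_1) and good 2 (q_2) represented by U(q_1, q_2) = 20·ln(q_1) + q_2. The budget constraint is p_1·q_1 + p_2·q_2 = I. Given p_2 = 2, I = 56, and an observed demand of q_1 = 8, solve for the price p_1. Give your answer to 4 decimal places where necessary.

Set MRS = p_1/p_2: (20/q_1)/1 = p_1/p_2.
So q_1*(p_1,p_2) = 20·p_2/p_1, independent of income; and q_2* = (I − 20·p_2)/p_2.
Set q_1* = 8 in the demand function and solve for p_1: p_1 = 5.

p_1 = 5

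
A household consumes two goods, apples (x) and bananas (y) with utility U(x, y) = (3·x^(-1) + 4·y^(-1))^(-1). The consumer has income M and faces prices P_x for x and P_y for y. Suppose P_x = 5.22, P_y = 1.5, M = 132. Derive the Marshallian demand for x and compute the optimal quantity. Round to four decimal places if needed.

Numerically y/x = 2.154066, so x* = 132/(5.22 + 1.5·2.154066) = 15.6193.

x* = 15.6193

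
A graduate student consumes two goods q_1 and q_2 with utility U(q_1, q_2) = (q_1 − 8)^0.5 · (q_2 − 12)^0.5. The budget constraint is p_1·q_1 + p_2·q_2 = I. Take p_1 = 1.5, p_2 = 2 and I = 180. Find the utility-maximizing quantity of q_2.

This is Cobb-Douglas in (q_1−8, q_2−12): tangency gives 0.5·p_2·(q_2−12) = 0.5·p_1·(q_1−8).
Substituting into the budget: q_1* = 8 + 0.5·(I − 8·p_1 − 12·p_2)/p_1, and q_2* = 12 + 0.5·(…)/p_2.
Discretionary income = 180 − 8·1.5 − 12·2 = 144; q_2* = 12 + 0.5·144/2 = 48.

q_2* = 48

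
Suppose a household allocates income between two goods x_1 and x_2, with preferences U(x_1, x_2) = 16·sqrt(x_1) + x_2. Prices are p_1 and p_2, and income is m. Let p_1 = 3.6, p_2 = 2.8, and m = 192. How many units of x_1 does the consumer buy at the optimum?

MU_x_1 = 8/√x_1, MU_x_2 = 1. Tangency: 8/√x_1 = p_1/p_2.
Solve: √x_1 = 8·p_2/p_1, so x_1*(p_1,p_2) = (8·p_2/p_1)², and x_2* = (m − p_1·x_1*)/p_2.
Plugging in: x_1* = (8·2.8/3.6)² = 38.716.

x_1* = 38.716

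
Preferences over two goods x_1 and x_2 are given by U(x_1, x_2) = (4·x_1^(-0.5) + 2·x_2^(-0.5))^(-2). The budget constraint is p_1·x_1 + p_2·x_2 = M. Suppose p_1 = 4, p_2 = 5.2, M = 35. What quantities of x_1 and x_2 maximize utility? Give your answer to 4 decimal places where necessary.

MU_x_1 ∝ 4·x_1^(-1.5), MU_x_2 ∝ 2·x_2^(-1.5), so MRS = 2·(x_2/x_1)^(1.5) = p_1/p_2.
Hence x_2/x_1 = ((1/2)·p_1/p_2)^(1/(1.5)), i.e. raised to the 2/3 power.
With the ratio pinned down, the budget gives x_1* = M/(p_1 + p_2·(x_2/x_1)) and x_2* = (x_2/x_1)·x_1*.
Numerically x_2/x_1 = 0.528873, so x_1* = 35/(4 + 5.2·0.528873) = 5.1851 and x_2* = 0.528873·5.1851 = 2.7422.

x_1* = 5.1851, x_2* = 2.7422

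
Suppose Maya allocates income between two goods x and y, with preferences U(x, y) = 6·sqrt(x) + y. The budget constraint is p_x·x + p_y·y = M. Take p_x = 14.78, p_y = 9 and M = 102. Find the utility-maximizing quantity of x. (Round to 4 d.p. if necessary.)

Utility is quasi-linear in y; the FOC for x is 3/√x = p_x/p_y.
Thus x* = (3·p_y/p_x)² — independent of M — with the rest of income spent on y.
Plugging in: x* = (3·9/14.78)² = 3.3372.

x* = 3.3372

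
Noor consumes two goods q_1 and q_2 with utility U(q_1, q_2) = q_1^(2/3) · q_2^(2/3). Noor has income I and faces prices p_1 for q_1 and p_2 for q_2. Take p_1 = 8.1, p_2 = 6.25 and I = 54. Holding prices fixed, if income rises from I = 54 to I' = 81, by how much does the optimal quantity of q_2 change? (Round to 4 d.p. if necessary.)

Δq_2* = 2.16

The MRS is q_2/q_1. Set MRS = p_1/p_2.
So 2/3·p_2·q_2 = 2/3·p_1·q_1; combined with the budget, a share 0.5 of income goes to q_1.
Demand: q_1*(p_1,p_2,I) = 0.5·I/p_1 and q_2* = 0.5·I/p_2.
At p_1=8.1, p_2=6.25, I=54: q_2* = 0.5·54/6.25 = 4.32.
At I' = 81: q_2* = 6.48. Change: 6.48 − 4.32 = 2.16.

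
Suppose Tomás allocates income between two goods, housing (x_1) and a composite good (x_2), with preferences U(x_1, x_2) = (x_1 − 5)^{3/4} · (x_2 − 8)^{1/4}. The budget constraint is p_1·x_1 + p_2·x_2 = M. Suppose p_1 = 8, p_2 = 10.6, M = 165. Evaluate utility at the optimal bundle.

V = 2.6691

After buying the subsistence bundle (5, 8), a share 0.75 of the remaining income goes to x_1: x_1* = 5 + 0.75·(M − 5p_1 − 8p_2)/p_1.
Discretionary income = 165 − 5·8 − 8·10.6 = 40.2; x_1* = 5 + 0.75·40.2/8 = 8.7688; x_2* = 8 + 0.25·40.2/10.6 = 8.9481.
Utility at the optimum: U(8.7688, 8.9481) = 2.6691.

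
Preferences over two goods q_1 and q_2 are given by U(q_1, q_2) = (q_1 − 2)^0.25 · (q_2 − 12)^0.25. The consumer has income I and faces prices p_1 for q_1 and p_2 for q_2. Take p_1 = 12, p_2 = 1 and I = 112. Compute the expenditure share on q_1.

Let q_1' = q_1−2, q_2' = q_2−12. MRS = q_2'/q_1' = p_1/p_2.
Substituting into the budget: q_1* = 2 + 0.5·(I − 2·p_1 − 12·p_2)/p_1, and q_2* = 12 + 0.5·(…)/p_2.
Discretionary income = 112 − 2·12 − 12·1 = 76; q_1* = 2 + 0.5·76/12 = 5.1667; q_2* = 12 + 0.5·76/1 = 50.
Expenditure on q_1: 12·5.1667 = 62; share = 0.5536.

share on q_1 = 0.5536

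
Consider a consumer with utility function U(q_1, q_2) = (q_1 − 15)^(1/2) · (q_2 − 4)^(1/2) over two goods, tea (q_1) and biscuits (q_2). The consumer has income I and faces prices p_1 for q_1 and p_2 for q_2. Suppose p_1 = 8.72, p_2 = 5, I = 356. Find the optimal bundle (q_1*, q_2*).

q_1* = 26.7661, q_2* = 24.52

This is Cobb-Douglas in (q_1−15, q_2−4): tangency gives 0.5·p_2·(q_2−4) = 0.5·p_1·(q_1−15).
Substituting into the budget: q_1* = 15 + 0.5·(I − 15·p_1 − 4·p_2)/p_1, and q_2* = 4 + 0.5·(…)/p_2.
Discretionary income = 356 − 15·8.72 − 4·5 = 205.2; q_1* = 15 + 0.5·205.2/8.72 = 26.7661; q_2* = 4 + 0.5·205.2/5 = 24.52.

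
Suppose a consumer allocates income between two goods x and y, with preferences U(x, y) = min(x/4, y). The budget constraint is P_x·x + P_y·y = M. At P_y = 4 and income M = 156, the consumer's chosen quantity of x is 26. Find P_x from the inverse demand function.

P_x = 5

With perfect complements, no substitution: consume in ratio x:y = 4:1.
Budget: P_x·x + P_y·(1/4)·x = M, so (4·P_x + P_y)·x = 4·M.
Demand: x*(P_x,P_y,M) = 4·M/(4·P_x + P_y), y* = M/(4·P_x + P_y).
Set x* = 26 in the demand function and solve for P_x: P_x = 5.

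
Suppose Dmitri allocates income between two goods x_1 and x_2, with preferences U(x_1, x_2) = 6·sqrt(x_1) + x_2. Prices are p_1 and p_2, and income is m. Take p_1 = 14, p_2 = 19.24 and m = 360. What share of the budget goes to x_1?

Utility is quasi-linear in x_2; the FOC for x_1 is 3/√x_1 = p_1/p_2.
Thus x_1* = (3·p_2/p_1)² — independent of m — with the rest of income spent on x_2.
Plugging in: x_1* = (3·19.24/14)² = 16.998, x_2* = 6.3424.
Expenditure on x_1: 14·16.998 = 237.9713; share = 0.661.

share on x_1 = 0.661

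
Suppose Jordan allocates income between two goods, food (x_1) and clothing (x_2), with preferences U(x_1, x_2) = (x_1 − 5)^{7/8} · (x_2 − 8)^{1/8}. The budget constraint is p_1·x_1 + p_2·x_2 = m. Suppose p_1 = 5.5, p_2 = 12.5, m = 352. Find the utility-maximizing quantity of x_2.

MRS = 7·(x_2−8)/(x_1−5). Tangency with p_1/p_2 gives x_2−8 = (1/7)·(p_1/p_2)·(x_1−5).
Substituting into the budget: x_1* = 5 + 0.875·(m − 5·p_1 − 8·p_2)/p_1, and x_2* = 8 + 0.125·(…)/p_2.
Discretionary income = 352 − 5·5.5 − 8·12.5 = 224.5; x_2* = 8 + 0.125·224.5/12.5 = 10.245.

x_2* = 10.245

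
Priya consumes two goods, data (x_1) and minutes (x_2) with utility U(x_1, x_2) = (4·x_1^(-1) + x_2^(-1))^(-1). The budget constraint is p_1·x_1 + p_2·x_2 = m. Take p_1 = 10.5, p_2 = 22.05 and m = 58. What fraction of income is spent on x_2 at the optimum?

share on x_2 = 0.4201

MU_x_1 ∝ 4·x_1^(-2), MU_x_2 ∝ x_2^(-2), so MRS = 4·(x_2/x_1)^(2) = p_1/p_2.
Hence x_2/x_1 = ((1/4)·p_1/p_2)^(1/(2)), i.e. raised to the 0.5 power.
Substitute x_2 = (x_2/x_1)·x_1 into the budget: x_1* = m/(p_1 + p_2·(x_2/x_1)).
Numerically x_2/x_1 = 0.345033, so x_1* = 58/(10.5 + 22.05·0.345033) = 3.203 and x_2* = 0.345033·3.203 = 1.1051.
Expenditure on x_2: 22.05·1.1051 = 24.3684; share = 0.4201.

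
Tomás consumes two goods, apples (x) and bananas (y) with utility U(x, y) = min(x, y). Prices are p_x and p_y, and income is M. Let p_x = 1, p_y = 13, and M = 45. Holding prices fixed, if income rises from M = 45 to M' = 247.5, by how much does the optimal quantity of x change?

Leontief preferences: the optimum is at the kink where x/1 = y/1, i.e. y = x.
Budget: p_x·x + p_y·x = M, so (p_x + p_y)·x = M.
Demand: x*(p_x,p_y,M) = M/(p_x + p_y), y* = M/(p_x + p_y).
Here 1 + 13 = 14, giving x* = 3.2143.
At M' = 247.5: x* = 17.6786. Change: 17.6786 − 3.2143 = 14.4643.

Δx* = 14.4643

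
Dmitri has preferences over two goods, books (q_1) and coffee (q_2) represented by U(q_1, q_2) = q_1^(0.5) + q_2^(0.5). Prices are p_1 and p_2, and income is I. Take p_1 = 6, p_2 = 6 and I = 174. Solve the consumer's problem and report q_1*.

q_1* = 14.5

MU_q_1 ∝ q_1^(-0.5), MU_q_2 ∝ q_2^(-0.5), so MRS = (q_2/q_1)^(0.5) = p_1/p_2.
Hence q_2/q_1 = (p_1/p_2)^(1/(0.5)), i.e. raised to the 2 power.
Substitute q_2 = (q_2/q_1)·q_1 into the budget: q_1* = I/(p_1 + p_2·(q_2/q_1)).
Numerically q_2/q_1 = 1, so q_1* = 174/(6 + 6·1) = 14.5.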